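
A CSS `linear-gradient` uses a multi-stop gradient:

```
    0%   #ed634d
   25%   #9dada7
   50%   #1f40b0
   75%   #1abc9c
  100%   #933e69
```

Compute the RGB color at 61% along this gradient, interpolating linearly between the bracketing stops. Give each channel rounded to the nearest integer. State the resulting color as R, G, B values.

61% lies between the 50% and 75% stops, so the local fraction is t = (61 − 50)/(75 − 50) = 11/25 ≈ 0.44.
#1f40b0 → (31, 64, 176); #1abc9c → (26, 188, 156).
R = 31 + 0.44 × (26 − 31) = 28.8 → 29
G = 64 + 0.44 × (188 − 64) = 118.56 → 119
B = 176 + 0.44 × (156 − 176) = 167.2 → 167

(29, 119, 167)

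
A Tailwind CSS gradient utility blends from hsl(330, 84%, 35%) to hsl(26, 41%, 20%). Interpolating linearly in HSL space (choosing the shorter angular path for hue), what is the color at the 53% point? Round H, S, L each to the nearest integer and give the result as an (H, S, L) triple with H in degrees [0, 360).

Hue: 26 − 330 = -304°, but |-304| > 180 so the shorter arc goes the other way: Δh = -304 + 360 = 56°.
H = 330 + 0.53 × (56) = 359.68 → 360 → 360 mod 360 = 0°
S = 84 + 0.53 × (41 − 84) = 61.21 → 61%
L = 35 + 0.53 × (20 − 35) = 27.05 → 27%

(0, 61, 27)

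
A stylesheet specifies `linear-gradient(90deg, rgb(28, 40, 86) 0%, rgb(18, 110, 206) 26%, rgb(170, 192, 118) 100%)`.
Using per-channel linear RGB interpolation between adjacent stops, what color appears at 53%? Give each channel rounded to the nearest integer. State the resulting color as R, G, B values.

(73, 140, 174)

53% lies between the 26% and 100% stops, so the local fraction is t = (53 − 26)/(100 − 26) = 27/74 ≈ 0.3649.
R = 18 + 0.3649 × (170 − 18) = 73.465 → 73
G = 110 + 0.3649 × (192 − 110) = 139.922 → 140
B = 206 + 0.3649 × (118 − 206) = 173.889 → 174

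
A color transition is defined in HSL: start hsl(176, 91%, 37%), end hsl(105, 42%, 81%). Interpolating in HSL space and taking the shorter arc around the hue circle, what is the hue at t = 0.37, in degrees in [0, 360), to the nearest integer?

150

Hue arc: Δh = 105 − 176 = -71° (|Δh| ≤ 180, already the shorter path).
H = 176 + 0.37 × (-71) = 149.73 → 150°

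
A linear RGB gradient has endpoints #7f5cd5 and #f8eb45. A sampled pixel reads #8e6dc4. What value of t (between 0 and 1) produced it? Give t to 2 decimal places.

Invert the lerp on the B channel (largest span, 144): t = (196 − 213) / (69 − 213) = -17/-144 = 0.11806.
Check on R: (142 − 127)/(248 − 127) = 0.124 ✓

0.12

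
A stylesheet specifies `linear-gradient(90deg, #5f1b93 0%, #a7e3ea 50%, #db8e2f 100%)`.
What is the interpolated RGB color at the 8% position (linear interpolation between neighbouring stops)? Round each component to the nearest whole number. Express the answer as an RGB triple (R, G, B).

8% lies between the 0% and 50% stops, so the local fraction is t = (8 − 0)/(50 − 0) = 8/50 ≈ 0.16.
#5f1b93 → (95, 27, 147); #a7e3ea → (167, 227, 234).
R = 95 + 0.16 × (167 − 95) = 106.52 → 107
G = 27 + 0.16 × (227 − 27) = 59 → 59
B = 147 + 0.16 × (234 − 147) = 160.92 → 161

(107, 59, 161)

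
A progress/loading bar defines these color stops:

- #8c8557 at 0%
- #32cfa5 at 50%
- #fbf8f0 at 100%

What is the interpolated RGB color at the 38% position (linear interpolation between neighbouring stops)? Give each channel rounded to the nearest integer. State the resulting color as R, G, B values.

(72, 189, 146)

38% lies between the 0% and 50% stops, so the local fraction is t = (38 − 0)/(50 − 0) = 38/50 ≈ 0.76.
#8c8557 → (140, 133, 87); #32cfa5 → (50, 207, 165).
R = 140 + 0.76 × (50 − 140) = 71.6 → 72
G = 133 + 0.76 × (207 − 133) = 189.24 → 189
B = 87 + 0.76 × (165 − 87) = 146.28 → 146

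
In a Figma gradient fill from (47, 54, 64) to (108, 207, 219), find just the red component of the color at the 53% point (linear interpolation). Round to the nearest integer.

79

R = 47 + 0.53 × (108 − 47) = 79.33 → 79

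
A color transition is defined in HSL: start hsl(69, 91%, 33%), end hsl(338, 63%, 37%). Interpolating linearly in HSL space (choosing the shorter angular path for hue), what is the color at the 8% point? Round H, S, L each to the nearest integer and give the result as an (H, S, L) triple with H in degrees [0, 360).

(62, 89, 33)

Hue: 338 − 69 = 269°, but |269| > 180 so the shorter arc goes the other way: Δh = 269 − 360 = -91°.
H = 69 + 0.08 × (-91) = 61.72 → 62°
S = 91 + 0.08 × (63 − 91) = 88.76 → 89%
L = 33 + 0.08 × (37 − 33) = 33.32 → 33%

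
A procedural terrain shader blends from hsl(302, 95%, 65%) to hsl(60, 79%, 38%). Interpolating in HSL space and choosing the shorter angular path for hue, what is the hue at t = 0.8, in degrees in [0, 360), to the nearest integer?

Hue: 60 − 302 = -242°, but |-242| > 180 so the shorter arc goes the other way: Δh = -242 + 360 = 118°.
H = 302 + 0.8 × (118) = 396.4 → 396 → 396 mod 360 = 36°

36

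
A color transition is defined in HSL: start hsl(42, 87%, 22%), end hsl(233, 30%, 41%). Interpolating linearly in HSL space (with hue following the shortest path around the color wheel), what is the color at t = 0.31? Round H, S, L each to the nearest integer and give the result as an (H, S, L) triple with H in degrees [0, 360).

(350, 69, 28)

Hue: 233 − 42 = 191°, but |191| > 180 so the shorter arc goes the other way: Δh = 191 − 360 = -169°.
H = 42 + 0.31 × (-169) = -10.39 → -10 → -10 mod 360 = 350°
S = 87 + 0.31 × (30 − 87) = 69.33 → 69%
L = 22 + 0.31 × (41 − 22) = 27.89 → 28%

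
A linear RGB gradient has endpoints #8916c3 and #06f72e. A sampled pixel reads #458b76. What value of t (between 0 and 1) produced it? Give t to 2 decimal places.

0.52

Invert the lerp on the G channel (largest span, 225): t = (139 − 22) / (247 − 22) = 117/225 = 0.52.
Check on R: (69 − 137)/(6 − 137) = 0.5191 ✓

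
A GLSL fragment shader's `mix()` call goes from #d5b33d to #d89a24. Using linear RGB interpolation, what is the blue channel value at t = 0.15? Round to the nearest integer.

57

B₁ = 61 (from #d5b33d), B₂ = 36 (from #d89a24).
B = 61 + 0.15 × (36 − 61) = 57.25 → 57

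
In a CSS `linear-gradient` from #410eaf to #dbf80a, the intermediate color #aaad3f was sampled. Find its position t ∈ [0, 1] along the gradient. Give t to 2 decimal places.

Invert the lerp on the G channel (largest span, 234): t = (173 − 14) / (248 − 14) = 159/234 = 0.67949.
Check on R: (170 − 65)/(219 − 65) = 0.6818 ✓

0.68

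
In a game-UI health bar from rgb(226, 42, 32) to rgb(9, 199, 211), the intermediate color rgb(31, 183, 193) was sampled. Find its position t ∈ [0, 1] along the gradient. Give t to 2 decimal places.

Invert the lerp on the R channel (largest span, 217): t = (31 − 226) / (9 − 226) = -195/-217 = 0.89862.
Check on G: (183 − 42)/(199 − 42) = 0.8981 ✓

0.90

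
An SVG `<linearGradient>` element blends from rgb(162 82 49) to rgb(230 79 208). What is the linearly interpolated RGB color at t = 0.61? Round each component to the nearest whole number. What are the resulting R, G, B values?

R = 162 + 0.61 × (230 − 162) = 162 + 0.61 × 68 = 203.48 → 203
G = 82 + 0.61 × (79 − 82) = 82 + 0.61 × -3 = 80.17 → 80
B = 49 + 0.61 × (208 − 49) = 49 + 0.61 × 159 = 145.99 → 146
So the blended color is (203, 80, 146), about #cb5092.

(203, 80, 146)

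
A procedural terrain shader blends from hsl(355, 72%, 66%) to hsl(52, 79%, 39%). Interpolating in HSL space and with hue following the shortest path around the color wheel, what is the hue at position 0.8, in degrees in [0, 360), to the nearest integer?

Hue: 52 − 355 = -303°, but |-303| > 180 so the shorter arc goes the other way: Δh = -303 + 360 = 57°.
H = 355 + 0.8 × (57) = 400.6 → 401 → 401 mod 360 = 41°

41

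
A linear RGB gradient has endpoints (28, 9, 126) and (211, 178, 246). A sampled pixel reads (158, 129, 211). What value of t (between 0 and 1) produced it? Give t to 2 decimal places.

0.71

Invert the lerp on the R channel (largest span, 183): t = (158 − 28) / (211 − 28) = 130/183 = 0.71038.
Check on G: (129 − 9)/(178 − 9) = 0.7101 ✓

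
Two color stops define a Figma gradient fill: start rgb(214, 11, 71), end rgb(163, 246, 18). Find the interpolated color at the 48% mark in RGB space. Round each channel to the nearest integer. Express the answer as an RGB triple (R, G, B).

(190, 124, 46)

48% corresponds to t = 0.48.
R = 214 + 0.48 × (163 − 214) = 214 + 0.48 × -51 = 189.52 → 190
G = 11 + 0.48 × (246 − 11) = 11 + 0.48 × 235 = 123.8 → 124
B = 71 + 0.48 × (18 − 71) = 71 + 0.48 × -53 = 45.56 → 46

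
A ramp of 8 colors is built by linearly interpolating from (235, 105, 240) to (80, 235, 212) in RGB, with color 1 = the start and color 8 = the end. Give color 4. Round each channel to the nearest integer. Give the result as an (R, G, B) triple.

With 8 swatches and endpoints inclusive, swatch 4 sits at t = (4 − 1)/(8 − 1) = 3/7 ≈ 0.4286.
R = 235 + 0.4286 × (80 − 235) = 168.567 → 169
G = 105 + 0.4286 × (235 − 105) = 160.718 → 161
B = 240 + 0.4286 × (212 − 240) = 227.999 → 228

(169, 161, 228)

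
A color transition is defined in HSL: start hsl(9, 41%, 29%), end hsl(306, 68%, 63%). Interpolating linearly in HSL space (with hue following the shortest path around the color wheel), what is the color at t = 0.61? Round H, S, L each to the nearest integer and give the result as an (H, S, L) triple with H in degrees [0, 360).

Hue: 306 − 9 = 297°, but |297| > 180 so the shorter arc goes the other way: Δh = 297 − 360 = -63°.
H = 9 + 0.61 × (-63) = -29.43 → -29 → -29 mod 360 = 331°
S = 41 + 0.61 × (68 − 41) = 57.47 → 57%
L = 29 + 0.61 × (63 − 29) = 49.74 → 50%

(331, 57, 50)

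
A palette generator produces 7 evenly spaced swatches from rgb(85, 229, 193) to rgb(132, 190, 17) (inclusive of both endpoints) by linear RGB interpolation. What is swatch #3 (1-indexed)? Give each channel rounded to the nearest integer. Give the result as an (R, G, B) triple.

With 7 swatches and endpoints inclusive, swatch 3 sits at t = (3 − 1)/(7 − 1) = 2/6 ≈ 0.3333.
R = 85 + 0.3333 × (132 − 85) = 100.665 → 101
G = 229 + 0.3333 × (190 − 229) = 216.001 → 216
B = 193 + 0.3333 × (17 − 193) = 134.339 → 134

(101, 216, 134)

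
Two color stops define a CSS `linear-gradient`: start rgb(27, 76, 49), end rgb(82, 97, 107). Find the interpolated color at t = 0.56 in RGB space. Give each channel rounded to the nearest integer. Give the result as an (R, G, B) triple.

(58, 88, 81)

R = 27 + 0.56 × (82 − 27) = 27 + 0.56 × 55 = 57.8 → 58
G = 76 + 0.56 × (97 − 76) = 76 + 0.56 × 21 = 87.76 → 88
B = 49 + 0.56 × (107 − 49) = 49 + 0.56 × 58 = 81.48 → 81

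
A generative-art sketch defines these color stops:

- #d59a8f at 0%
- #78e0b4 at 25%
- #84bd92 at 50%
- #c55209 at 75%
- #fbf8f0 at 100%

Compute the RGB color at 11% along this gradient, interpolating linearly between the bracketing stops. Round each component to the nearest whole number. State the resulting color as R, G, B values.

(172, 185, 159)

11% lies between the 0% and 25% stops, so the local fraction is t = (11 − 0)/(25 − 0) = 11/25 ≈ 0.44.
#d59a8f → (213, 154, 143); #78e0b4 → (120, 224, 180).
R = 213 + 0.44 × (120 − 213) = 172.08 → 172
G = 154 + 0.44 × (224 − 154) = 184.8 → 185
B = 143 + 0.44 × (180 − 143) = 159.28 → 159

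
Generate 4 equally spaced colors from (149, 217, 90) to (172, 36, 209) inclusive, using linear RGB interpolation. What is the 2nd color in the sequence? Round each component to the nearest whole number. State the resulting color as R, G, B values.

(157, 157, 130)

With 4 swatches and endpoints inclusive, swatch 2 sits at t = (2 − 1)/(4 − 1) = 1/3 ≈ 0.3333.
R = 149 + 0.3333 × (172 − 149) = 156.666 → 157
G = 217 + 0.3333 × (36 − 217) = 156.673 → 157
B = 90 + 0.3333 × (209 − 90) = 129.663 → 130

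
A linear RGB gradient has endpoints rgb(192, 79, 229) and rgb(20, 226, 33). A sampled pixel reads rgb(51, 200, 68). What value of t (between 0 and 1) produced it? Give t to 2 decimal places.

0.82

Invert the lerp on the B channel (largest span, 196): t = (68 − 229) / (33 − 229) = -161/-196 = 0.82143.
Check on R: (51 − 192)/(20 − 192) = 0.8198 ✓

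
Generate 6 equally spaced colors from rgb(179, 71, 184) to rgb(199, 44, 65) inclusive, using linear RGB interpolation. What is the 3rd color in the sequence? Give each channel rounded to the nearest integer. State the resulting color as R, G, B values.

With 6 swatches and endpoints inclusive, swatch 3 sits at t = (3 − 1)/(6 − 1) = 2/5 ≈ 0.4.
R = 179 + 0.4 × (199 − 179) = 187 → 187
G = 71 + 0.4 × (44 − 71) = 60.2 → 60
B = 184 + 0.4 × (65 − 184) = 136.4 → 136

(187, 60, 136)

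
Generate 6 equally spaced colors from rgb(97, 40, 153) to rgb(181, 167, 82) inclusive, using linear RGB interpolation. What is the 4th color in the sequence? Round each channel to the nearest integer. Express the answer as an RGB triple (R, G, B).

With 6 swatches and endpoints inclusive, swatch 4 sits at t = (4 − 1)/(6 − 1) = 3/5 ≈ 0.6.
R = 97 + 0.6 × (181 − 97) = 147.4 → 147
G = 40 + 0.6 × (167 − 40) = 116.2 → 116
B = 153 + 0.6 × (82 − 153) = 110.4 → 110

(147, 116, 110)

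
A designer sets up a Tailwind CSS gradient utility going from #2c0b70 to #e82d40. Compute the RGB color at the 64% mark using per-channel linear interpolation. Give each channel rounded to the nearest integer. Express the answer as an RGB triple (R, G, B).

#2c0b70 → (44, 11, 112); #e82d40 → (232, 45, 64).
64% corresponds to t = 0.64.
R = 44 + 0.64 × (232 − 44) = 44 + 0.64 × 188 = 164.32 → 164
G = 11 + 0.64 × (45 − 11) = 11 + 0.64 × 34 = 32.76 → 33
B = 112 + 0.64 × (64 − 112) = 112 + 0.64 × -48 = 81.28 → 81

(164, 33, 81)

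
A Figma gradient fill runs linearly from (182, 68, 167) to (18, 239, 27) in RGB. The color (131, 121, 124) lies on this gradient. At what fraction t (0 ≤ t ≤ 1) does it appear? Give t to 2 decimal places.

Invert the lerp on the G channel (largest span, 171): t = (121 − 68) / (239 − 68) = 53/171 = 0.30994.
Check on R: (131 − 182)/(18 − 182) = 0.311 ✓

0.31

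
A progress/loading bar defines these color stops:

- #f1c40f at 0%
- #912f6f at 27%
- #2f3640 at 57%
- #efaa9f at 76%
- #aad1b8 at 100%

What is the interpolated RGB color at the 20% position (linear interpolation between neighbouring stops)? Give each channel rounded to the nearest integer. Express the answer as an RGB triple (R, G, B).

(170, 86, 86)

20% lies between the 0% and 27% stops, so the local fraction is t = (20 − 0)/(27 − 0) = 20/27 ≈ 0.7407.
#f1c40f → (241, 196, 15); #912f6f → (145, 47, 111).
R = 241 + 0.7407 × (145 − 241) = 169.893 → 170
G = 196 + 0.7407 × (47 − 196) = 85.636 → 86
B = 15 + 0.7407 × (111 − 15) = 86.107 → 86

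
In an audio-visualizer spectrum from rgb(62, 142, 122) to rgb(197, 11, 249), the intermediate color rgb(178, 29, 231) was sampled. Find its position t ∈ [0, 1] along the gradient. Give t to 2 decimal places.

0.86

Invert the lerp on the R channel (largest span, 135): t = (178 − 62) / (197 − 62) = 116/135 = 0.85926.
Check on G: (29 − 142)/(11 − 142) = 0.8626 ✓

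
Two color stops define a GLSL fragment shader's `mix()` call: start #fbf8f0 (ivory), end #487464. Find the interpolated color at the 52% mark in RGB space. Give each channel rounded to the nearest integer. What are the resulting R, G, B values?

#fbf8f0 → (251, 248, 240); #487464 → (72, 116, 100).
52% corresponds to t = 0.52.
R = 251 + 0.52 × (72 − 251) = 251 + 0.52 × -179 = 157.92 → 158
G = 248 + 0.52 × (116 − 248) = 248 + 0.52 × -132 = 179.36 → 179
B = 240 + 0.52 × (100 − 240) = 240 + 0.52 × -140 = 167.2 → 167

(158, 179, 167)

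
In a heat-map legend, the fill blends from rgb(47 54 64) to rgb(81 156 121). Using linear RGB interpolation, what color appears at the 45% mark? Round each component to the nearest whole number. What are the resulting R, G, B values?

(62, 100, 90)

45% corresponds to t = 0.45.
R = 47 + 0.45 × (81 − 47) = 47 + 0.45 × 34 = 62.3 → 62
G = 54 + 0.45 × (156 − 54) = 54 + 0.45 × 102 = 99.9 → 100
B = 64 + 0.45 × (121 − 64) = 64 + 0.45 × 57 = 89.65 → 90
So the blended color is (62, 100, 90), about #3e645a.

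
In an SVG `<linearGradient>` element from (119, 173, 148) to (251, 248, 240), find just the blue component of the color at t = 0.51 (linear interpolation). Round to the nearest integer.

B = 148 + 0.51 × (240 − 148) = 194.92 → 195

195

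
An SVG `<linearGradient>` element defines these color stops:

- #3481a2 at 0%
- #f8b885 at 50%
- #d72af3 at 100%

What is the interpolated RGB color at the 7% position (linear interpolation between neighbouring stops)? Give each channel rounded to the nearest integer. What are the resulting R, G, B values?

7% lies between the 0% and 50% stops, so the local fraction is t = (7 − 0)/(50 − 0) = 7/50 ≈ 0.14.
#3481a2 → (52, 129, 162); #f8b885 → (248, 184, 133).
R = 52 + 0.14 × (248 − 52) = 79.44 → 79
G = 129 + 0.14 × (184 − 129) = 136.7 → 137
B = 162 + 0.14 × (133 − 162) = 157.94 → 158

(79, 137, 158)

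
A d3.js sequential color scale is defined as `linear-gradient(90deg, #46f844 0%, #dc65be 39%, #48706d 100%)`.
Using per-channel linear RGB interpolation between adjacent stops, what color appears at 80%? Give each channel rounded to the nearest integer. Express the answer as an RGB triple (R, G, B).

(121, 108, 136)

80% lies between the 39% and 100% stops, so the local fraction is t = (80 − 39)/(100 − 39) = 41/61 ≈ 0.6721.
#dc65be → (220, 101, 190); #48706d → (72, 112, 109).
R = 220 + 0.6721 × (72 − 220) = 120.529 → 121
G = 101 + 0.6721 × (112 − 101) = 108.393 → 108
B = 190 + 0.6721 × (109 − 190) = 135.56 → 136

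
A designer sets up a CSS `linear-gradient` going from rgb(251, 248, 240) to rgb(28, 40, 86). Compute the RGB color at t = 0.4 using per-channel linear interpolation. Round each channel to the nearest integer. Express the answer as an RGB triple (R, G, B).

R = 251 + 0.4 × (28 − 251) = 251 + 0.4 × -223 = 161.8 → 162
G = 248 + 0.4 × (40 − 248) = 248 + 0.4 × -208 = 164.8 → 165
B = 240 + 0.4 × (86 − 240) = 240 + 0.4 × -154 = 178.4 → 178
So the blended color is (162, 165, 178), about #a2a5b2.

(162, 165, 178)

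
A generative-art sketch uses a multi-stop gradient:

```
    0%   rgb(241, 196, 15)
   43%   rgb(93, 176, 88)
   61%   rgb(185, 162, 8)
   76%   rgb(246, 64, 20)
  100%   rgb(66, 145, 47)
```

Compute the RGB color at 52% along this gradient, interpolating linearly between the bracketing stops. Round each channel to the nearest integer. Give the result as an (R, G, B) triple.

(139, 169, 48)

52% lies between the 43% and 61% stops, so the local fraction is t = (52 − 43)/(61 − 43) = 9/18 ≈ 0.5.
R = 93 + 0.5 × (185 − 93) = 139 → 139
G = 176 + 0.5 × (162 − 176) = 169 → 169
B = 88 + 0.5 × (8 − 88) = 48 → 48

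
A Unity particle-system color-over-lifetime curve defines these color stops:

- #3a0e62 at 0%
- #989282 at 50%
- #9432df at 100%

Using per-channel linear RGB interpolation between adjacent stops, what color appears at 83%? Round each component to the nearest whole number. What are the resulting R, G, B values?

(149, 83, 191)

83% lies between the 50% and 100% stops, so the local fraction is t = (83 − 50)/(100 − 50) = 33/50 ≈ 0.66.
#989282 → (152, 146, 130); #9432df → (148, 50, 223).
R = 152 + 0.66 × (148 − 152) = 149.36 → 149
G = 146 + 0.66 × (50 − 146) = 82.64 → 83
B = 130 + 0.66 × (223 − 130) = 191.38 → 191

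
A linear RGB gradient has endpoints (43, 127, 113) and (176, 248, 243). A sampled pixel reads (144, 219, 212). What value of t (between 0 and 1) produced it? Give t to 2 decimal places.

0.76

Invert the lerp on the R channel (largest span, 133): t = (144 − 43) / (176 − 43) = 101/133 = 0.7594.
Check on G: (219 − 127)/(248 − 127) = 0.7603 ✓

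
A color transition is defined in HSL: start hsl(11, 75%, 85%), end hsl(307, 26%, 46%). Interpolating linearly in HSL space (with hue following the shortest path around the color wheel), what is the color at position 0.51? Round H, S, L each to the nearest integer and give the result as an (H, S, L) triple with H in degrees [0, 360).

(338, 50, 65)

Hue: 307 − 11 = 296°, but |296| > 180 so the shorter arc goes the other way: Δh = 296 − 360 = -64°.
H = 11 + 0.51 × (-64) = -21.64 → -22 → -22 mod 360 = 338°
S = 75 + 0.51 × (26 − 75) = 50.01 → 50%
L = 85 + 0.51 × (46 − 85) = 65.11 → 65%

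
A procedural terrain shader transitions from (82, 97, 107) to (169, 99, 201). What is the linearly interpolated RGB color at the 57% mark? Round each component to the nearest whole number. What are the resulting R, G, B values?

(132, 98, 161)

57% corresponds to t = 0.57.
R = 82 + 0.57 × (169 − 82) = 82 + 0.57 × 87 = 131.59 → 132
G = 97 + 0.57 × (99 − 97) = 97 + 0.57 × 2 = 98.14 → 98
B = 107 + 0.57 × (201 − 107) = 107 + 0.57 × 94 = 160.58 → 161
So the blended color is (132, 98, 161), about #8462a1.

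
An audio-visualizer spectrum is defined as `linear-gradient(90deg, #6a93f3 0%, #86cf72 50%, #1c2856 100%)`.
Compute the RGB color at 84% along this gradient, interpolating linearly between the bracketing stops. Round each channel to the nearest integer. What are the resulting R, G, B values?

84% lies between the 50% and 100% stops, so the local fraction is t = (84 − 50)/(100 − 50) = 34/50 ≈ 0.68.
#86cf72 → (134, 207, 114); #1c2856 → (28, 40, 86).
R = 134 + 0.68 × (28 − 134) = 61.92 → 62
G = 207 + 0.68 × (40 − 207) = 93.44 → 93
B = 114 + 0.68 × (86 − 114) = 94.96 → 95

(62, 93, 95)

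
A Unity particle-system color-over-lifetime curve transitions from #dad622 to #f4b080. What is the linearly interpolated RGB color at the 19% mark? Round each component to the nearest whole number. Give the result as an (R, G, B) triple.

#dad622 → (218, 214, 34); #f4b080 → (244, 176, 128).
19% corresponds to t = 0.19.
R = 218 + 0.19 × (244 − 218) = 218 + 0.19 × 26 = 222.94 → 223
G = 214 + 0.19 × (176 − 214) = 214 + 0.19 × -38 = 206.78 → 207
B = 34 + 0.19 × (128 − 34) = 34 + 0.19 × 94 = 51.86 → 52

(223, 207, 52)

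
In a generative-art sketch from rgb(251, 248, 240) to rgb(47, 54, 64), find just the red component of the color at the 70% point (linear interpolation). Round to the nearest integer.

108

R = 251 + 0.7 × (47 − 251) = 108.2 → 108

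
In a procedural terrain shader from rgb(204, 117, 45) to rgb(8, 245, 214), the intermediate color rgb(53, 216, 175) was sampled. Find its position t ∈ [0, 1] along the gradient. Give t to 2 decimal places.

Invert the lerp on the R channel (largest span, 196): t = (53 − 204) / (8 − 204) = -151/-196 = 0.77041.
Check on G: (216 − 117)/(245 − 117) = 0.7734 ✓

0.77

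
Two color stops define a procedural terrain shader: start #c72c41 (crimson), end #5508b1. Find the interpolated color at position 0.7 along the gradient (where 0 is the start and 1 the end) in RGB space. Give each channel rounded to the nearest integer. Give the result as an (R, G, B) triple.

#c72c41 → (199, 44, 65); #5508b1 → (85, 8, 177).
R = 199 + 0.7 × (85 − 199) = 199 + 0.7 × -114 = 119.2 → 119
G = 44 + 0.7 × (8 − 44) = 44 + 0.7 × -36 = 18.8 → 19
B = 65 + 0.7 × (177 − 65) = 65 + 0.7 × 112 = 143.4 → 143
So the blended color is (119, 19, 143), about #77138f.

(119, 19, 143)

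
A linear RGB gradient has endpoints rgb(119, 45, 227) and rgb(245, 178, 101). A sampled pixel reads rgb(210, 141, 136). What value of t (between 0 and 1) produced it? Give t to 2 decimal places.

Invert the lerp on the G channel (largest span, 133): t = (141 − 45) / (178 − 45) = 96/133 = 0.7218.
Check on R: (210 − 119)/(245 − 119) = 0.7222 ✓

0.72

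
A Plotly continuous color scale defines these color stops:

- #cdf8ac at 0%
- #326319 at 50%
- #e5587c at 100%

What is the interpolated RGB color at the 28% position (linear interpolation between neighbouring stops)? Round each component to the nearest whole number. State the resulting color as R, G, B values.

28% lies between the 0% and 50% stops, so the local fraction is t = (28 − 0)/(50 − 0) = 28/50 ≈ 0.56.
#cdf8ac → (205, 248, 172); #326319 → (50, 99, 25).
R = 205 + 0.56 × (50 − 205) = 118.2 → 118
G = 248 + 0.56 × (99 − 248) = 164.56 → 165
B = 172 + 0.56 × (25 − 172) = 89.68 → 90

(118, 165, 90)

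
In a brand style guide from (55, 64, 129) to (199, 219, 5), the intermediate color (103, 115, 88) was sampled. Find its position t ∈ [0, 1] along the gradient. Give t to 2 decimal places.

Invert the lerp on the G channel (largest span, 155): t = (115 − 64) / (219 − 64) = 51/155 = 0.32903.
Check on R: (103 − 55)/(199 − 55) = 0.3333 ✓

0.33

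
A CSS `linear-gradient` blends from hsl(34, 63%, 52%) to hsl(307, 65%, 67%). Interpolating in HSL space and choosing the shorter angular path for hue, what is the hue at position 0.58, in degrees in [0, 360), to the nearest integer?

344

Hue: 307 − 34 = 273°, but |273| > 180 so the shorter arc goes the other way: Δh = 273 − 360 = -87°.
H = 34 + 0.58 × (-87) = -16.46 → -16 → -16 mod 360 = 344°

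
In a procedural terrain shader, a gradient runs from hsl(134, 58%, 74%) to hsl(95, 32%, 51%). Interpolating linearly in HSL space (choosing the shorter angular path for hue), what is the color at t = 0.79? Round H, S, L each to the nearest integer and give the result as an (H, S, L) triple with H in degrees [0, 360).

Hue arc: Δh = 95 − 134 = -39° (|Δh| ≤ 180, already the shorter path).
H = 134 + 0.79 × (-39) = 103.19 → 103°
S = 58 + 0.79 × (32 − 58) = 37.46 → 37%
L = 74 + 0.79 × (51 − 74) = 55.83 → 56%

(103, 37, 56)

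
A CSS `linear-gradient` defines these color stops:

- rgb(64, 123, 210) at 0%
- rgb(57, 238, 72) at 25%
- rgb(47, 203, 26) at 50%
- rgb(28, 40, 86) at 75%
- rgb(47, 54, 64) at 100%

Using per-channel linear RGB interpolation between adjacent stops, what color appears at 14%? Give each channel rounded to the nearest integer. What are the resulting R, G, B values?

14% lies between the 0% and 25% stops, so the local fraction is t = (14 − 0)/(25 − 0) = 14/25 ≈ 0.56.
R = 64 + 0.56 × (57 − 64) = 60.08 → 60
G = 123 + 0.56 × (238 − 123) = 187.4 → 187
B = 210 + 0.56 × (72 − 210) = 132.72 → 133

(60, 187, 133)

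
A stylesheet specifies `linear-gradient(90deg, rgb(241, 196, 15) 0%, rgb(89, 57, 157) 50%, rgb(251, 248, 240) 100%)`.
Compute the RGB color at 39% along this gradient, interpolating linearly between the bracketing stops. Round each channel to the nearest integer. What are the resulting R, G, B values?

39% lies between the 0% and 50% stops, so the local fraction is t = (39 − 0)/(50 − 0) = 39/50 ≈ 0.78.
R = 241 + 0.78 × (89 − 241) = 122.44 → 122
G = 196 + 0.78 × (57 − 196) = 87.58 → 88
B = 15 + 0.78 × (157 − 15) = 125.76 → 126

(122, 88, 126)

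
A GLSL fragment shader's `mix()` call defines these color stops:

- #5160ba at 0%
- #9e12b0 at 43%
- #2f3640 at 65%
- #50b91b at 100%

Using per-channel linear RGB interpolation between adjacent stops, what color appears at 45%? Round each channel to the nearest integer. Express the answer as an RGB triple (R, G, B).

(148, 21, 166)

45% lies between the 43% and 65% stops, so the local fraction is t = (45 − 43)/(65 − 43) = 2/22 ≈ 0.0909.
#9e12b0 → (158, 18, 176); #2f3640 → (47, 54, 64).
R = 158 + 0.0909 × (47 − 158) = 147.91 → 148
G = 18 + 0.0909 × (54 − 18) = 21.272 → 21
B = 176 + 0.0909 × (64 − 176) = 165.819 → 166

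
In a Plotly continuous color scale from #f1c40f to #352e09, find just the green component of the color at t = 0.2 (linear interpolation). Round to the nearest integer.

166

G₁ = 196 (from #f1c40f), G₂ = 46 (from #352e09).
G = 196 + 0.2 × (46 − 196) = 166 → 166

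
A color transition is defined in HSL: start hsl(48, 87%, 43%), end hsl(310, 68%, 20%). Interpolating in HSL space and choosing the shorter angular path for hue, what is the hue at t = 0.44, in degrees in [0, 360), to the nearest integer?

Hue: 310 − 48 = 262°, but |262| > 180 so the shorter arc goes the other way: Δh = 262 − 360 = -98°.
H = 48 + 0.44 × (-98) = 4.88 → 5°

5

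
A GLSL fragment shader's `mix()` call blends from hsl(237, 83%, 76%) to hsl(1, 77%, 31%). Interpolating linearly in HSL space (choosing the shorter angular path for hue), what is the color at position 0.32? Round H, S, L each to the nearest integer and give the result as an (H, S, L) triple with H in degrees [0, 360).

Hue: 1 − 237 = -236°, but |-236| > 180 so the shorter arc goes the other way: Δh = -236 + 360 = 124°.
H = 237 + 0.32 × (124) = 276.68 → 277°
S = 83 + 0.32 × (77 − 83) = 81.08 → 81%
L = 76 + 0.32 × (31 − 76) = 61.6 → 62%

(277, 81, 62)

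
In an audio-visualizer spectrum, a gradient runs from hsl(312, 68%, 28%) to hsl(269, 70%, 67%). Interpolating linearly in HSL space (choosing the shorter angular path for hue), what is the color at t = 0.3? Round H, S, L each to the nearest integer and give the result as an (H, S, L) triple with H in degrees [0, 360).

Hue arc: Δh = 269 − 312 = -43° (|Δh| ≤ 180, already the shorter path).
H = 312 + 0.3 × (-43) = 299.1 → 299°
S = 68 + 0.3 × (70 − 68) = 68.6 → 69%
L = 28 + 0.3 × (67 − 28) = 39.7 → 40%

(299, 69, 40)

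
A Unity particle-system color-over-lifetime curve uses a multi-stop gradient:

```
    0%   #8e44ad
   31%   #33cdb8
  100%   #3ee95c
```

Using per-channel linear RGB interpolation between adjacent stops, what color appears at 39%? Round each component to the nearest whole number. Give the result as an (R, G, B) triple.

(52, 208, 173)

39% lies between the 31% and 100% stops, so the local fraction is t = (39 − 31)/(100 − 31) = 8/69 ≈ 0.1159.
#33cdb8 → (51, 205, 184); #3ee95c → (62, 233, 92).
R = 51 + 0.1159 × (62 − 51) = 52.275 → 52
G = 205 + 0.1159 × (233 − 205) = 208.245 → 208
B = 184 + 0.1159 × (92 − 184) = 173.337 → 173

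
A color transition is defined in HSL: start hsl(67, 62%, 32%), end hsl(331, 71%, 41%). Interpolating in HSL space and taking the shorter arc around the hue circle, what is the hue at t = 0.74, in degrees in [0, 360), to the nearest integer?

Hue: 331 − 67 = 264°, but |264| > 180 so the shorter arc goes the other way: Δh = 264 − 360 = -96°.
H = 67 + 0.74 × (-96) = -4.04 → -4 → -4 mod 360 = 356°

356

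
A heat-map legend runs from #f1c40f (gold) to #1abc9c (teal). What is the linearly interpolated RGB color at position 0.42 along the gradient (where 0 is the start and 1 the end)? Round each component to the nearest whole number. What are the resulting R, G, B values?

#f1c40f → (241, 196, 15); #1abc9c → (26, 188, 156).
R = 241 + 0.42 × (26 − 241) = 241 + 0.42 × -215 = 150.7 → 151
G = 196 + 0.42 × (188 − 196) = 196 + 0.42 × -8 = 192.64 → 193
B = 15 + 0.42 × (156 − 15) = 15 + 0.42 × 141 = 74.22 → 74

(151, 193, 74)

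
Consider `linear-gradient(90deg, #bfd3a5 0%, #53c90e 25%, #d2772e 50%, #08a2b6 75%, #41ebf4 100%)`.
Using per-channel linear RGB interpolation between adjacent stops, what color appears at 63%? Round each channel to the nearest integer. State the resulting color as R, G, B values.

63% lies between the 50% and 75% stops, so the local fraction is t = (63 − 50)/(75 − 50) = 13/25 ≈ 0.52.
#d2772e → (210, 119, 46); #08a2b6 → (8, 162, 182).
R = 210 + 0.52 × (8 − 210) = 104.96 → 105
G = 119 + 0.52 × (162 − 119) = 141.36 → 141
B = 46 + 0.52 × (182 − 46) = 116.72 → 117

(105, 141, 117)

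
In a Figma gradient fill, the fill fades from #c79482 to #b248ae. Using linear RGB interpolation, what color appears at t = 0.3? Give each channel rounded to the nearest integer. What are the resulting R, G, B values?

(193, 125, 143)

#c79482 → (199, 148, 130); #b248ae → (178, 72, 174).
R = 199 + 0.3 × (178 − 199) = 199 + 0.3 × -21 = 192.7 → 193
G = 148 + 0.3 × (72 − 148) = 148 + 0.3 × -76 = 125.2 → 125
B = 130 + 0.3 × (174 − 130) = 130 + 0.3 × 44 = 143.2 → 143
So the blended color is (193, 125, 143), about #c17d8f.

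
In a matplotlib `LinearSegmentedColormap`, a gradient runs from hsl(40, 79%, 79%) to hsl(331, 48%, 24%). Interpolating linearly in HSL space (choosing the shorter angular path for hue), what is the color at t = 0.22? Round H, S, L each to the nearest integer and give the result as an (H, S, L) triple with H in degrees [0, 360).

Hue: 331 − 40 = 291°, but |291| > 180 so the shorter arc goes the other way: Δh = 291 − 360 = -69°.
H = 40 + 0.22 × (-69) = 24.82 → 25°
S = 79 + 0.22 × (48 − 79) = 72.18 → 72%
L = 79 + 0.22 × (24 − 79) = 66.9 → 67%

(25, 72, 67)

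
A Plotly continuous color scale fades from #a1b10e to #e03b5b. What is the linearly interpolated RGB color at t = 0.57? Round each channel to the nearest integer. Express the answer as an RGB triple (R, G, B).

#a1b10e → (161, 177, 14); #e03b5b → (224, 59, 91).
R = 161 + 0.57 × (224 − 161) = 161 + 0.57 × 63 = 196.91 → 197
G = 177 + 0.57 × (59 − 177) = 177 + 0.57 × -118 = 109.74 → 110
B = 14 + 0.57 × (91 − 14) = 14 + 0.57 × 77 = 57.89 → 58

(197, 110, 58)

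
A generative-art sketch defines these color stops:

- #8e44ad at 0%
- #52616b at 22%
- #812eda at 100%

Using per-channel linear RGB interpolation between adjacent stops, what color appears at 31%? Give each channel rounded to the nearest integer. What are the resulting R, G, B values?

(87, 91, 120)

31% lies between the 22% and 100% stops, so the local fraction is t = (31 − 22)/(100 − 22) = 9/78 ≈ 0.1154.
#52616b → (82, 97, 107); #812eda → (129, 46, 218).
R = 82 + 0.1154 × (129 − 82) = 87.424 → 87
G = 97 + 0.1154 × (46 − 97) = 91.115 → 91
B = 107 + 0.1154 × (218 − 107) = 119.809 → 120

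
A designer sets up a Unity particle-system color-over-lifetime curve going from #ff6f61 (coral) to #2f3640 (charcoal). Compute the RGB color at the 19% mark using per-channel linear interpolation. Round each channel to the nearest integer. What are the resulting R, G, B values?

#ff6f61 → (255, 111, 97); #2f3640 → (47, 54, 64).
19% corresponds to t = 0.19.
R = 255 + 0.19 × (47 − 255) = 255 + 0.19 × -208 = 215.48 → 215
G = 111 + 0.19 × (54 − 111) = 111 + 0.19 × -57 = 100.17 → 100
B = 97 + 0.19 × (64 − 97) = 97 + 0.19 × -33 = 90.73 → 91
So the blended color is (215, 100, 91), about #d7645b.

(215, 100, 91)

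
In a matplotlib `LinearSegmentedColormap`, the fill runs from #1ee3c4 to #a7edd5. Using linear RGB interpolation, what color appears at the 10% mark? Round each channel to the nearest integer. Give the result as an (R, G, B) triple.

#1ee3c4 → (30, 227, 196); #a7edd5 → (167, 237, 213).
10% corresponds to t = 0.1.
R = 30 + 0.1 × (167 − 30) = 30 + 0.1 × 137 = 43.7 → 44
G = 227 + 0.1 × (237 − 227) = 227 + 0.1 × 10 = 228 → 228
B = 196 + 0.1 × (213 − 196) = 196 + 0.1 × 17 = 197.7 → 198
So the blended color is (44, 228, 198), about #2ce4c6.

(44, 228, 198)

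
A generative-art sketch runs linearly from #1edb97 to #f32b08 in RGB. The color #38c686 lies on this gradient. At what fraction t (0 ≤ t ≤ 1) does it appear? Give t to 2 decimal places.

Invert the lerp on the R channel (largest span, 213): t = (56 − 30) / (243 − 30) = 26/213 = 0.12207.
Check on G: (198 − 219)/(43 − 219) = 0.1193 ✓

0.12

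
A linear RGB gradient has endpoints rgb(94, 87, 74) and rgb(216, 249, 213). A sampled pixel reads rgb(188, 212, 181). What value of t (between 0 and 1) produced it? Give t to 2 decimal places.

0.77

Invert the lerp on the G channel (largest span, 162): t = (212 − 87) / (249 − 87) = 125/162 = 0.7716.
Check on R: (188 − 94)/(216 − 94) = 0.7705 ✓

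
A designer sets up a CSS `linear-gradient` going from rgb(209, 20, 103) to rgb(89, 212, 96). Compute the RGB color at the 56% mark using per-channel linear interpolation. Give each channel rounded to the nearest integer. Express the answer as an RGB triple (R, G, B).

56% corresponds to t = 0.56.
R = 209 + 0.56 × (89 − 209) = 209 + 0.56 × -120 = 141.8 → 142
G = 20 + 0.56 × (212 − 20) = 20 + 0.56 × 192 = 127.52 → 128
B = 103 + 0.56 × (96 − 103) = 103 + 0.56 × -7 = 99.08 → 99
So the blended color is (142, 128, 99), about #8e8063.

(142, 128, 99)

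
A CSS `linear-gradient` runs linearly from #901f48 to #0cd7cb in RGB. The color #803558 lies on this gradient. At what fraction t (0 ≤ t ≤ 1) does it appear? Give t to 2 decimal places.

0.12

Invert the lerp on the G channel (largest span, 184): t = (53 − 31) / (215 − 31) = 22/184 = 0.11957.
Check on R: (128 − 144)/(12 − 144) = 0.1212 ✓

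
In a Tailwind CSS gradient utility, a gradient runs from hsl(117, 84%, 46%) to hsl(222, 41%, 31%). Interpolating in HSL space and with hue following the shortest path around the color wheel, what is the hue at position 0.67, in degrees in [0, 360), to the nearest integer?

187

Hue arc: Δh = 222 − 117 = 105° (|Δh| ≤ 180, already the shorter path).
H = 117 + 0.67 × (105) = 187.35 → 187°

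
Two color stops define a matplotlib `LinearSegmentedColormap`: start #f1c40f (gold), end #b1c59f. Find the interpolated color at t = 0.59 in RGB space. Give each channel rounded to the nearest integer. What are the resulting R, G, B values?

#f1c40f → (241, 196, 15); #b1c59f → (177, 197, 159).
R = 241 + 0.59 × (177 − 241) = 241 + 0.59 × -64 = 203.24 → 203
G = 196 + 0.59 × (197 − 196) = 196 + 0.59 × 1 = 196.59 → 197
B = 15 + 0.59 × (159 − 15) = 15 + 0.59 × 144 = 99.96 → 100

(203, 197, 100)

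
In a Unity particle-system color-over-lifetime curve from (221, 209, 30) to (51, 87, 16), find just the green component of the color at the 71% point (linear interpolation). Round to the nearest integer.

122

G = 209 + 0.71 × (87 − 209) = 122.38 → 122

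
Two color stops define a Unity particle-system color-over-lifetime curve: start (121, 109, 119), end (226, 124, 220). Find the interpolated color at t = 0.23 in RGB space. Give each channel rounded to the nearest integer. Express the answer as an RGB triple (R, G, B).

R = 121 + 0.23 × (226 − 121) = 121 + 0.23 × 105 = 145.15 → 145
G = 109 + 0.23 × (124 − 109) = 109 + 0.23 × 15 = 112.45 → 112
B = 119 + 0.23 × (220 − 119) = 119 + 0.23 × 101 = 142.23 → 142

(145, 112, 142)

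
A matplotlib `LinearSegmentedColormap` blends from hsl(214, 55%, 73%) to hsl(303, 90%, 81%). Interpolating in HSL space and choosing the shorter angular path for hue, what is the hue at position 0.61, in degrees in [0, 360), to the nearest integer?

268

Hue arc: Δh = 303 − 214 = 89° (|Δh| ≤ 180, already the shorter path).
H = 214 + 0.61 × (89) = 268.29 → 268°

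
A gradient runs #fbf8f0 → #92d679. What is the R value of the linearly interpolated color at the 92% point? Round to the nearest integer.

R₁ = 251 (from #fbf8f0), R₂ = 146 (from #92d679).
R = 251 + 0.92 × (146 − 251) = 154.4 → 154

154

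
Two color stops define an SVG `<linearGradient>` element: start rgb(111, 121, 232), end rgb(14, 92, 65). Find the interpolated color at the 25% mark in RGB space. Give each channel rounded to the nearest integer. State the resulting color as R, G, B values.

25% corresponds to t = 0.25.
R = 111 + 0.25 × (14 − 111) = 111 + 0.25 × -97 = 86.75 → 87
G = 121 + 0.25 × (92 − 121) = 121 + 0.25 × -29 = 113.75 → 114
B = 232 + 0.25 × (65 − 232) = 232 + 0.25 × -167 = 190.25 → 190

(87, 114, 190)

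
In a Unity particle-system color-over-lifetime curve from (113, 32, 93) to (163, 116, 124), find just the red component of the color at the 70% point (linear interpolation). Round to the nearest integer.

148

R = 113 + 0.7 × (163 − 113) = 148 → 148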